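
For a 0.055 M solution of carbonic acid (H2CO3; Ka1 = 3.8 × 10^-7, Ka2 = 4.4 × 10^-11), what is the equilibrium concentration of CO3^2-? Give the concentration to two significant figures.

First ionization gives [H+] ≈ [HCO3-] = 1.45 × 10^-4 M.
Second step: Ka2 = [H+][CO3^2-]/[HCO3-] ≈ [CO3^2-] (since [H+] ≈ [HCO3-]).
So [CO3^2-] ≈ Ka2.

4.4 × 10^-11 M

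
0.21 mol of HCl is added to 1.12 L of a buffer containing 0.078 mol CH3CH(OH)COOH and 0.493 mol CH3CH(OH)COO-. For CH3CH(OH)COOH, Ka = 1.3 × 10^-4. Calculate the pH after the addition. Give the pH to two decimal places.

pH = 3.88

After neutralization: n(CH3CH(OH)COOH) = 0.288 mol, n(CH3CH(OH)COO-) = 0.283 mol.
pKa = −log(1.3 × 10^-4) = 3.886
pH = pKa + log([A⁻]/[HA]) = 3.886 + log(0.283/0.288) = 3.886 -0.008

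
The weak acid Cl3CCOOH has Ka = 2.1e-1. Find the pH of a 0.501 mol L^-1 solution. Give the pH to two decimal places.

Cl3CCOOH ⇌ Cl3CCOO- + H+
From the ICE table, Ka = [H+]²/(0.501 − [H+]) = 2.1 × 10^-1.
The 5% rule fails; solving [H+]² + Ka·[H+] − Ka·C₀ = 0 exactly:
[H+] = (−Ka + √(Ka² + 4·Ka·C₀))/2 = 2.36 × 10^-1 M
pH = −log(2.36 × 10^-1) = 0.63

pH = 0.63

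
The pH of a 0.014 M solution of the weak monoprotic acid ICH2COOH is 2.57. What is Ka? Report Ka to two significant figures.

Ka = 6.4 × 10^-4

[H+] = 10^(-2.57) = 2.69 × 10^-3 M
At equilibrium [HA] = 0.014 − 2.69 × 10^-3 = 1.13 × 10^-2 M
Ka = [H+][A-]/[HA] = (2.69 × 10^-3)² / 1.13 × 10^-2 = 6.4 × 10^-4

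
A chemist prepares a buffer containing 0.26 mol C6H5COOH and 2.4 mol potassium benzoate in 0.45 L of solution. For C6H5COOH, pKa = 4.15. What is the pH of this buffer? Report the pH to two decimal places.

pH = 5.12

Henderson–Hasselbalch: pH = pKa + log([C6H5COO-]/[C6H5COOH]) = 4.15 + log(2.4/0.26)
pH = 4.15 + (+0.965) = 5.12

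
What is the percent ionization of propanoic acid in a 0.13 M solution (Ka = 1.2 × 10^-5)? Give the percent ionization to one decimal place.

CH3CH2COOH ⇌ CH3CH2COO- + H+; let x = [H+] at equilibrium.
x ≈ √(Ka·C₀) = √(1.2 × 10^-5 × 0.13) = 1.25 × 10^-3 M
Fraction ionized = 1.25 × 10^-3 / 0.13 = 0.0096 → 1.0%

1.0%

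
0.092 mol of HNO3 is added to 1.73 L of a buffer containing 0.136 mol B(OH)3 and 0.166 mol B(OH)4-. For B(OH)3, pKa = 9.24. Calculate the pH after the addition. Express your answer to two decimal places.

After neutralization: n(B(OH)3) = 0.228 mol, n(B(OH)4-) = 0.074 mol.
Henderson–Hasselbalch with mole ratio 0.074/0.228: pH = 9.24 + (-0.489)

pH = 8.75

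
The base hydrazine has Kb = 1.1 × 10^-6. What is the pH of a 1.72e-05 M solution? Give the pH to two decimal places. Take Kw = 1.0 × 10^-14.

N2H4 + H2O ⇌ N2H5+ + OH-
From the ICE table, Kb = [OH-]²/(1.72e-05 − [OH-]) = 1.1 × 10^-6.
The 5% rule fails; solving [OH-]² + Kb·[OH-] − Kb·C₀ = 0 exactly:
[OH-] = [−1.1e-06 + √(1.1e-06² + 7.57e-11)]/2 = 3.83 × 10^-6 M
pOH = −log(3.83 × 10^-6) = 5.42; pH = 14.00 − 5.42 = 8.58

pH = 8.58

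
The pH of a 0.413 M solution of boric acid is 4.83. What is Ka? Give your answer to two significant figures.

Ka = 5.3 × 10^-10

[H+] = 10^(-4.83) = 1.48 × 10^-5 M
At equilibrium [HA] = 0.413 − 1.48 × 10^-5 = 4.13 × 10^-1 M
Ka = [H+][A-]/[HA] = (1.48 × 10^-5)² / 4.13 × 10^-1 = 5.3 × 10^-10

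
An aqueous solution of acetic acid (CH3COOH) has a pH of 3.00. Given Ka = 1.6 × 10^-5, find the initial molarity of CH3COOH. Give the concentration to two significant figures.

[H+] = 10^(-3.00) = 1.00 × 10^-3 M = x
Ka = x²/(C₀ − x) ⇒ C₀ = x + x²/Ka
C₀ = 1.00 × 10^-3 + (1.00 × 10^-3)²/(1.6 × 10^-5) = 6.35 × 10^-2 M

C₀ = 6.4 × 10^-2 M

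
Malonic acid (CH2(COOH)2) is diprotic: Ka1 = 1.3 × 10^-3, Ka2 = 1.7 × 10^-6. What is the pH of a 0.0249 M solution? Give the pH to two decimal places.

Since Ka1 ≫ Ka2, the first ionization dominates [H+].
Ka1 = x²/(0.0249 − x) = 1.3 × 10^-3
Solving the quadratic: x = (−Ka1 + √(Ka1² + 4·Ka1·C₀))/2 = 5.08 × 10^-3 M
pH = −log(5.08 × 10^-3) = 2.29

pH = 2.29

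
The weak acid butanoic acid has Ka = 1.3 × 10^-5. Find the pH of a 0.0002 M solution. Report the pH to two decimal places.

pH = 4.35

CH3(CH2)2COOH ⇌ CH3(CH2)2COO- + H+
Ka = [H+]²/(0.0002 − [H+]) = 1.3 × 10^-5
The 5% rule fails; solving [H+]² + Ka·[H+] − Ka·C₀ = 0 exactly:
[H+] = (−Ka + √(Ka² + 4·Ka·C₀))/2 = 4.49 × 10^-5 M
pH = −log(4.49 × 10^-5) = 4.35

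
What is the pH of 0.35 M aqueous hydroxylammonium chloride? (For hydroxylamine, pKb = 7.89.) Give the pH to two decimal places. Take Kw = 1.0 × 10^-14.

pH = 3.28

NH3OH+ is the conjugate acid of the weak base NH2OH.
Kb = 10^(−7.89) = 1.29 × 10^-8
Ka = Kw/Kb = 1.0×10^-14 / 1.29 × 10^-8 = 7.75 × 10^-7
From the ICE table, Ka = x²/(0.35 − x) = 7.75 × 10^-7.
Assume x ≪ 0.35: x ≈ √(7.75 × 10^-7 × 0.35) = 5.21 × 10^-4 M
(x/C₀ = 0.15% < 5%, so the approximation holds.)
pH = −log[H+] = −log(5.21 × 10^-4) = 3.28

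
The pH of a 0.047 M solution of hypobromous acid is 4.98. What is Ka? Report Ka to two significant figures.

Ka = 2.3 × 10^-9

[H+] = 10^(-4.98) = 1.05 × 10^-5 M
At equilibrium [HA] = 0.047 − 1.05 × 10^-5 = 4.70 × 10^-2 M
Ka = [H+][A-]/[HA] = (1.05 × 10^-5)² / 4.70 × 10^-2 = 2.3 × 10^-9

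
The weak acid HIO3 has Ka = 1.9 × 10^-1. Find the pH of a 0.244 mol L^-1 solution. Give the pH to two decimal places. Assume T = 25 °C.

pH = 0.85

HIO3 ⇌ IO3- + H+
Let x = [H+] at equilibrium. Ka = x²/(0.244 − x).
The 5% rule fails; solving x² + Ka·x − Ka·C₀ = 0 exactly:
x = [−0.19 + √(0.19² + 0.185)]/2 = 1.40 × 10^-1 M
pH = −log(1.40 × 10^-1) = 0.85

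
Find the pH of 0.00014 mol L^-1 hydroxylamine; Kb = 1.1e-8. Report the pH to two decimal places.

NH2OH + H2O ⇌ NH3OH+ + OH-
From the ICE table, Kb = x²/(0.00014 − x) = 1.1 × 10^-8.
Neglecting x in the denominator: x = √(1.1 × 10^-8 × 0.00014) = 1.24 × 10^-6 M
pOH = −log(1.24 × 10^-6) = 5.91; pH = 14.00 − 5.91 = 8.09

pH = 8.09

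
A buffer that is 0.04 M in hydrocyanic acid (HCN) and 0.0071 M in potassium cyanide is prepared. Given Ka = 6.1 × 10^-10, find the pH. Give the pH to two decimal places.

pKa = −log(6.1 × 10^-10) = 9.215
Henderson–Hasselbalch: pH = pKa + log([CN-]/[HCN]) = 9.215 + log(0.0071/0.04)
pH = 9.215 + (-0.751) = 8.46

pH = 8.46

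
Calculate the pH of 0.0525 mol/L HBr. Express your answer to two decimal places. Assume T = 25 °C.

pH = 1.28

HBr is a strong acid and dissociates completely, so [H+] = 0.0525 M.
pH = -log(0.0525) = 1.28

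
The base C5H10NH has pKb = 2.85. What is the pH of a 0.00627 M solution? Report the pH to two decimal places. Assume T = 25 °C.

pH = 11.37

C5H10NH + H2O ⇌ C5H10NH2+ + OH-
Kb = 10^(−2.85) = 1.41 × 10^-3
Kb = x²/(0.00627 − x) = 1.41 × 10^-3
Here C₀/Kb ≈ 4.45, so the small-x approximation fails. Use the quadratic:
x = (−Kb + √(Kb² + 4·Kb·C₀))/2 = 2.35 × 10^-3 M
pOH = 2.63, so pH = 14.00 − pOH = 11.37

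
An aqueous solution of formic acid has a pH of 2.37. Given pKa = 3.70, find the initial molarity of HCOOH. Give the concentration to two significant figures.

[H+] = 10^(-2.37) = 4.27 × 10^-3 M = x
Ka = 10^(−3.70) = 2.00 × 10^-4
Ka = x²/(C₀ − x) ⇒ C₀ = x + x²/Ka
C₀ = 4.27 × 10^-3 + (4.27 × 10^-3)²/(2.00 × 10^-4) = 9.54 × 10^-2 M

C₀ = 9.5 × 10^-2 M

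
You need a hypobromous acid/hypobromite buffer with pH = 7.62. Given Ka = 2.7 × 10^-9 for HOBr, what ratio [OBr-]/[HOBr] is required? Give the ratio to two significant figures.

ratio = 0.11

pKa = -log(2.7 × 10^-9) = 8.569
pH = pKa + log(r) ⇒ log(r) = 7.62 − 8.569 = -0.949
r = [OBr-]/[HOBr] = 10^(-0.949) = 0.112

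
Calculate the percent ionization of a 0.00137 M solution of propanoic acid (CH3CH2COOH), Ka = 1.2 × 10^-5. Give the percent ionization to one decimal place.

8.9%

CH3CH2COOH ⇌ CH3CH2COO- + H+; let x = [H+] at equilibrium.
Ka = x²/(C₀ − x); solving the quadratic gives x = 1.22 × 10^-4 M.
Fraction ionized = 1.22 × 10^-4 / 0.00137 = 0.0891 → 8.9%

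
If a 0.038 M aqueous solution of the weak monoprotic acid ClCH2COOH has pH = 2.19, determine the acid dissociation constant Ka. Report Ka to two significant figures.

Ka = 1.3 × 10^-3

[H+] = 10^(-2.19) = 6.46 × 10^-3 M
At equilibrium [HA] = 0.038 − 6.46 × 10^-3 = 3.15 × 10^-2 M
Ka = [H+][A-]/[HA] = (6.46 × 10^-3)² / 3.15 × 10^-2 = 1.3 × 10^-3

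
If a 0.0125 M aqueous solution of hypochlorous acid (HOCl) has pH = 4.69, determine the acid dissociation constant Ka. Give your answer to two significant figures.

Ka = 3.3 × 10^-8

[H+] = 10^(-4.69) = 2.04 × 10^-5 M
At equilibrium [HA] = 0.0125 − 2.04 × 10^-5 = 1.25 × 10^-2 M
Ka = [H+][A-]/[HA] = (2.04 × 10^-5)² / 1.25 × 10^-2 = 3.3 × 10^-8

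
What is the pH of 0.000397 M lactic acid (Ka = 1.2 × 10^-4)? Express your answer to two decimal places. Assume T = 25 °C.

pH = 3.78

CH3CH(OH)COOH ⇌ CH3CH(OH)COO- + H+
Ka = x²/(0.000397 − x) = 1.2 × 10^-4
Here C₀/Ka ≈ 3.31, so the small-x approximation fails. Use the quadratic:
x = [−0.00012 + √(0.00012² + 1.91e-07)]/2 = 1.66 × 10^-4 M
pH = −log[H+] = −log(1.66 × 10^-4) = 3.78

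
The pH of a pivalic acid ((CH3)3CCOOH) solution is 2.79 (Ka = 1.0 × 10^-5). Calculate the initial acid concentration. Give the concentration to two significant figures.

C₀ = 2.6 × 10^-1 M

[H+] = 10^(-2.79) = 1.62 × 10^-3 M = x
Ka = x²/(C₀ − x) ⇒ C₀ = x + x²/Ka
C₀ = 1.62 × 10^-3 + (1.62 × 10^-3)²/(1.0 × 10^-5) = 2.64 × 10^-1 M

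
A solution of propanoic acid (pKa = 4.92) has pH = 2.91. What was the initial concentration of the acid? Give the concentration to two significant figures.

[H+] = 10^(-2.91) = 1.23 × 10^-3 M = x
Ka = 10^(−4.92) = 1.20 × 10^-5
Ka = x²/(C₀ − x) ⇒ C₀ = x + x²/Ka
C₀ = 1.23 × 10^-3 + (1.23 × 10^-3)²/(1.20 × 10^-5) = 1.27 × 10^-1 M

C₀ = 1.3 × 10^-1 M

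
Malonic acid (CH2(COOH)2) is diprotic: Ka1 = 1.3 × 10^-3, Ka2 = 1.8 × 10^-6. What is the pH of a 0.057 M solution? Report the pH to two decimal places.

Ka1 ≫ Ka2, so treat the first dissociation as the only significant source of H+.
Ka1 = x²/(0.057 − x) = 1.3 × 10^-3
Solving the quadratic: x = (−Ka1 + √(Ka1² + 4·Ka1·C₀))/2 = 7.98 × 10^-3 M
pH = −log(7.98 × 10^-3) = 2.10

pH = 2.10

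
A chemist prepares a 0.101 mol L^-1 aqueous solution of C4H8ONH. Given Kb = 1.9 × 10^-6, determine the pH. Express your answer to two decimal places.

C4H8ONH + H2O ⇌ C4H8ONH2+ + OH-
From the ICE table, Kb = x²/(0.101 − x) = 1.9 × 10^-6.
Neglecting x in the denominator: x = √(1.9 × 10^-6 × 0.101) = 4.38 × 10^-4 M
(x/C₀ = 0.43% < 5%, so the approximation holds.)
pOH = −log(4.38 × 10^-4) = 3.36; pH = 14.00 − 3.36 = 10.64

pH = 10.64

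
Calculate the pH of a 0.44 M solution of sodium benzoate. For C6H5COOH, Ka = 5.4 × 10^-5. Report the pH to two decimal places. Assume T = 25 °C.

C6H5COO- is the conjugate base of the weak acid C6H5COOH.
Kb = Kw/Ka = 1.0×10^-14 / 5.4 × 10^-5 = 1.85 × 10^-10
From the ICE table, Kb = x²/(0.44 − x) = 1.85 × 10^-10.
Assume x ≪ 0.44: x ≈ √(1.85 × 10^-10 × 0.44) = 9.02 × 10^-6 M
pOH = 5.04, so pH = 14.00 − pOH = 8.96

pH = 8.96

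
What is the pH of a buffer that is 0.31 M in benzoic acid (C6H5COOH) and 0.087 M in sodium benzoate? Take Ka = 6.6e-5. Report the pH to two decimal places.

pH = 3.63

pKa = −log(6.6 × 10^-5) = 4.180
pH = pKa + log([A⁻]/[HA]) = 4.180 + log(0.087/0.31)
pH = 4.180 + (-0.552) = 3.63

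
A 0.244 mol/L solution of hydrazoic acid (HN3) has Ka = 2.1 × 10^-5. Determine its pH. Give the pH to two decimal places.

pH = 2.65

HN3 ⇌ N3- + H+
From the ICE table, Ka = [H+]²/(0.244 − [H+]) = 2.1 × 10^-5.
Assume [H+] ≪ 0.244: [H+] ≈ √(2.1 × 10^-5 × 0.244) = 2.26 × 10^-3 M
([H+]/C₀ = 0.93% < 5%, so the approximation holds.)
pH = −log(2.26 × 10^-3) = 2.65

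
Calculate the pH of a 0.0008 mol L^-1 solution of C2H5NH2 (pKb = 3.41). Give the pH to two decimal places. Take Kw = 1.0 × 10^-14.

pH = 10.60

C2H5NH2 + H2O ⇌ C2H5NH3+ + OH-
Kb = 10^(−3.41) = 3.89 × 10^-4
Kb = x²/(0.0008 − x) = 3.89 × 10^-4
The 5% rule fails; solving x² + Kb·x − Kb·C₀ = 0 exactly:
x = (−Kb + √(Kb² + 4·Kb·C₀))/2 = 3.96 × 10^-4 M
pOH = −log(3.96 × 10^-4) = 3.40; pH = 14.00 − 3.40 = 10.60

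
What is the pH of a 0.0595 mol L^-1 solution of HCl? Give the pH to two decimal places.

HCl is a strong acid and dissociates completely, so [H+] = 0.0595 M.
pH = -log(0.0595) = 1.23

pH = 1.23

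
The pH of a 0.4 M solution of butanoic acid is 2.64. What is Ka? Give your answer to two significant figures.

Ka = 1.3 × 10^-5

[H+] = 10^(-2.64) = 2.29 × 10^-3 M
At equilibrium [HA] = 0.4 − 2.29 × 10^-3 = 3.98 × 10^-1 M
Ka = [H+][A-]/[HA] = (2.29 × 10^-3)² / 3.98 × 10^-1 = 1.3 × 10^-5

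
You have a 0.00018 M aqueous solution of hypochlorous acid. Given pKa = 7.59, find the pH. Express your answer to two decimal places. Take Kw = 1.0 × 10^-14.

pH = 5.67

HOCl ⇌ OCl- + H+
Ka = 10^(−7.59) = 2.57 × 10^-8
From the ICE table, Ka = x²/(0.00018 − x) = 2.57 × 10^-8.
Assume x ≪ 0.00018: x ≈ √(2.57 × 10^-8 × 0.00018) = 2.15 × 10^-6 M
Check: 1.2% ionized — well under 5%, approximation valid.
pH = −log(2.15 × 10^-6) = 5.67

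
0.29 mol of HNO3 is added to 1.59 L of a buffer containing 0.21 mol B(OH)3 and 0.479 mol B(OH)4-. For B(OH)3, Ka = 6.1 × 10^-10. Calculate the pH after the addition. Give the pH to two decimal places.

pH = 8.79

After neutralization: n(B(OH)3) = 0.5 mol, n(B(OH)4-) = 0.189 mol.
pKa = −log(6.1 × 10^-10) = 9.215
pH = pKa + log([A⁻]/[HA]) = 9.215 + log(0.189/0.5) = 9.215 -0.423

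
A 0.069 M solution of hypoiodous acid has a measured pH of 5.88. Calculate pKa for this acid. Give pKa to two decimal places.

[H+] = 10^(-5.88) = 1.32 × 10^-6 M
At equilibrium [HA] = 0.069 − 1.32 × 10^-6 = 6.90 × 10^-2 M
Ka = [H+][A-]/[HA] = (1.32 × 10^-6)² / 6.90 × 10^-2 = 2.53 × 10^-11
pKa = -log(2.53 × 10^-11) = 10.60

pKa = 10.60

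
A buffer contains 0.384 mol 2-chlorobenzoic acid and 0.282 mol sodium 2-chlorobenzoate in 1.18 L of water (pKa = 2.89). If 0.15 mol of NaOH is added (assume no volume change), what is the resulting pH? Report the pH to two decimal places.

OH- converts ClC6H4COOH to ClC6H4COO-: ClC6H4COOH → 0.234 mol, ClC6H4COO- → 0.432 mol.
pH = pKa + log(n_ClC6H4COO-/n_ClC6H4COOH) = 2.89 + log(0.432/0.234) = 2.89 + (+0.266)

pH = 3.16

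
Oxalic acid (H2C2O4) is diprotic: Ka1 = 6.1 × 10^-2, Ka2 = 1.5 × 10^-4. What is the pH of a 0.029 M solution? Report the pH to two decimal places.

pH = 1.67

Ka1 ≫ Ka2, so treat the first dissociation as the only significant source of H+.
Ka1 = x²/(0.029 − x) = 6.1 × 10^-2
Solving the quadratic: x = (−Ka1 + √(Ka1² + 4·Ka1·C₀))/2 = 2.15 × 10^-2 M
pH = −log(2.15 × 10^-2) = 1.67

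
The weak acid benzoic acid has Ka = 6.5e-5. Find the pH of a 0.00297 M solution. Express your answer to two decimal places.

C6H5COOH ⇌ C6H5COO- + H+
Let x = [H+] at equilibrium. Ka = x²/(0.00297 − x).
The 5% rule fails; solving x² + Ka·x − Ka·C₀ = 0 exactly:
x = [−6.5e-05 + √(6.5e-05² + 7.72e-07)]/2 = 4.08 × 10^-4 M
pH = −log(4.08 × 10^-4) = 3.39

pH = 3.39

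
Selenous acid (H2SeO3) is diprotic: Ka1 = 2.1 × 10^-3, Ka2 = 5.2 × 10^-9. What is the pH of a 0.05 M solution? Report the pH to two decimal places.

Ka1 ≫ Ka2, so treat the first dissociation as the only significant source of H+.
Ka1 = x²/(0.05 − x) = 2.1 × 10^-3
Solving the quadratic: x = (−Ka1 + √(Ka1² + 4·Ka1·C₀))/2 = 9.25 × 10^-3 M
pH = −log(9.25 × 10^-3) = 2.03

pH = 2.03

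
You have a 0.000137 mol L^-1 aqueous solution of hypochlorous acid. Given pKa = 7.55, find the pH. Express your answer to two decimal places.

pH = 5.71

HOCl ⇌ OCl- + H+
Ka = 10^(−7.55) = 2.82 × 10^-8
From the ICE table, Ka = [H+]²/(0.000137 − [H+]) = 2.82 × 10^-8.
Neglecting [H+] in the denominator: [H+] = √(2.82 × 10^-8 × 0.000137) = 1.97 × 10^-6 M
([H+]/C₀ = 1.4% < 5%, so the approximation holds.)
pH = −log(1.97 × 10^-6) = 5.71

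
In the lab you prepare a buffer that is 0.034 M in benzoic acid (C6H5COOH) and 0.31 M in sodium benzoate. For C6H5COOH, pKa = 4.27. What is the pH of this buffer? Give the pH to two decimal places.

Using pH = pKa + log([base]/[acid]) with [base]/[acid] = 0.31/0.034:
pH = 4.27 + (+0.960) = 5.23

pH = 5.23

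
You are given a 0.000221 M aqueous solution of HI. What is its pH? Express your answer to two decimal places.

pH = 3.66

HI is a strong acid and dissociates completely, so [H+] = 0.000221 M.
pH = -log(0.000221) = 3.66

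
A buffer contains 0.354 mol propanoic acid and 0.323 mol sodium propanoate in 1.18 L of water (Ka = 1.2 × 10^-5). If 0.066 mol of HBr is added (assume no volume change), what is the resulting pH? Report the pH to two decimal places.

pH = 4.71

Added H+ converts CH3CH2COO- to CH3CH2COOH: CH3CH2COOH → 0.42 mol, CH3CH2COO- → 0.257 mol.
pKa = −log(1.2 × 10^-5) = 4.921
Henderson–Hasselbalch with mole ratio 0.257/0.42: pH = 4.921 + (-0.213)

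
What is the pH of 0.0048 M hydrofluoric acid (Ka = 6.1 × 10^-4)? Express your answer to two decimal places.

HF ⇌ F- + H+
From the ICE table, Ka = [H+]²/(0.0048 − [H+]) = 6.1 × 10^-4.
The 5% rule fails; solving [H+]² + Ka·[H+] − Ka·C₀ = 0 exactly:
[H+] = [−0.00061 + √(0.00061² + 1.17e-05)]/2 = 1.43 × 10^-3 M
pH = −log(1.43 × 10^-3) = 2.84

pH = 2.84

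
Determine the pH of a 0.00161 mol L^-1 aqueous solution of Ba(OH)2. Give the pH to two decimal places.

pH = 11.51

Ba(OH)2 is a strong base (each formula unit releases 2 OH-); [OH-] = 0.00322 M.
pOH = -log(0.00322) = 2.49
pH = 14.00 - 2.49 = 11.51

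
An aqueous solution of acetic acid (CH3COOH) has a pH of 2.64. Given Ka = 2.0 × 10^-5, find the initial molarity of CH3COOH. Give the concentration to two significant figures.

[H+] = 10^(-2.64) = 2.29 × 10^-3 M = x
Ka = x²/(C₀ − x) ⇒ C₀ = x + x²/Ka
C₀ = 2.29 × 10^-3 + (2.29 × 10^-3)²/(2.0 × 10^-5) = 2.64 × 10^-1 M

C₀ = 2.6 × 10^-1 M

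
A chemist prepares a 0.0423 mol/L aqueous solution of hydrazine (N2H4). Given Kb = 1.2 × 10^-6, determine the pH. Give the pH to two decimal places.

N2H4 + H2O ⇌ N2H5+ + OH-
From the ICE table, Kb = x²/(0.0423 − x) = 1.2 × 10^-6.
Neglecting x in the denominator: x = √(1.2 × 10^-6 × 0.0423) = 2.25 × 10^-4 M
(x/C₀ = 0.53% < 5%, so the approximation holds.)
pOH = 3.65, so pH = 14.00 − pOH = 10.35

pH = 10.35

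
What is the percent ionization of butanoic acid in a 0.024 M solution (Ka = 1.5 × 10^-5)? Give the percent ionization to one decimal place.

CH3(CH2)2COOH ⇌ CH3(CH2)2COO- + H+; let x = [H+] at equilibrium.
x ≈ √(Ka·C₀) = √(1.5 × 10^-5 × 0.024) = 6.00 × 10^-4 M
% ionization = x/C₀ × 100% = 6.00 × 10^-4/0.024 × 100% = 2.5%

2.5%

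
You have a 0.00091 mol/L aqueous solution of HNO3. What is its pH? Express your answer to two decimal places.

HNO3 is a strong acid and dissociates completely, so [H+] = 0.00091 M.
pH = -log(0.00091) = 3.04

pH = 3.04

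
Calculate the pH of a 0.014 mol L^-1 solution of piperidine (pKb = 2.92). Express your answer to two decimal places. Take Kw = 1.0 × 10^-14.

C5H10NH + H2O ⇌ C5H10NH2+ + OH-
Kb = 10^(−2.92) = 1.20 × 10^-3
Kb = [OH-]²/(0.014 − [OH-]) = 1.20 × 10^-3
Here C₀/Kb ≈ 11.7, so the small-[OH-] approximation fails. Use the quadratic:
[OH-] = (−Kb + √(Kb² + 4·Kb·C₀))/2 = 3.54 × 10^-3 M
pOH = 2.45, so pH = 14.00 − pOH = 11.55

pH = 11.55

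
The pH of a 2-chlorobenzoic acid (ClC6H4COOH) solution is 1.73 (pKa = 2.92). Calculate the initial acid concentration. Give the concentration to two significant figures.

C₀ = 3.1 × 10^-1 M

[H+] = 10^(-1.73) = 1.86 × 10^-2 M = x
Ka = 10^(−2.92) = 1.20 × 10^-3
Ka = x²/(C₀ − x) ⇒ C₀ = x + x²/Ka
C₀ = 1.86 × 10^-2 + (1.86 × 10^-2)²/(1.20 × 10^-3) = 3.07 × 10^-1 M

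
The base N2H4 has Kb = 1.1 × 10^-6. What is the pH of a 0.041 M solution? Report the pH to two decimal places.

N2H4 + H2O ⇌ N2H5+ + OH-
Kb = [OH-]²/(0.041 − [OH-]) = 1.1 × 10^-6
Since Kb ≪ C₀, [OH-] ≈ √(Kb·C₀) = 2.12 × 10^-4 M.
([OH-]/C₀ = 0.52% < 5%, so the approximation holds.)
pOH = −log(2.12 × 10^-4) = 3.67; pH = 14.00 − 3.67 = 10.33

pH = 10.33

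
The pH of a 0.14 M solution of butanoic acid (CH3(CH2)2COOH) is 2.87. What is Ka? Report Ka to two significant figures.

[H+] = 10^(-2.87) = 1.35 × 10^-3 M
At equilibrium [HA] = 0.14 − 1.35 × 10^-3 = 1.39 × 10^-1 M
Ka = [H+][A-]/[HA] = (1.35 × 10^-3)² / 1.39 × 10^-1 = 1.3 × 10^-5

Ka = 1.3 × 10^-5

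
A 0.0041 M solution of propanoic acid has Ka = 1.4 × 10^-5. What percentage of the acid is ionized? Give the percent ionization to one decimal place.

5.7%

CH3CH2COOH ⇌ CH3CH2COO- + H+; let x = [H+] at equilibrium.
Solve x² + 1.4e-05x − 5.74e-08 = 0 → x = 2.33 × 10^-4 M
% ionization = x/C₀ × 100% = 2.33 × 10^-4/0.0041 × 100% = 5.7%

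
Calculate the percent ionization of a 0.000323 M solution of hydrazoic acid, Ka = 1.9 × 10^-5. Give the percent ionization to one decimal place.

HN3 ⇌ N3- + H+; let x = [H+] at equilibrium.
Ka = x²/(C₀ − x); solving the quadratic gives x = 6.94 × 10^-5 M.
Fraction ionized = 6.94 × 10^-5 / 0.000323 = 0.2149 → 21.5%

21.5%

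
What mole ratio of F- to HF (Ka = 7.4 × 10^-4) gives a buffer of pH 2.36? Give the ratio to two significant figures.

pKa = -log(7.4 × 10^-4) = 3.131
pH = pKa + log(r) ⇒ log(r) = 2.36 − 3.131 = -0.771
r = [F-]/[HF] = 10^(-0.771) = 0.169

ratio = 0.17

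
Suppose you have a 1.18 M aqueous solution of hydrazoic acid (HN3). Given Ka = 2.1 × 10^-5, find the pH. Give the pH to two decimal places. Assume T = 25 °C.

pH = 2.30

HN3 ⇌ N3- + H+
Ka = x²/(1.18 − x) = 2.1 × 10^-5
Neglecting x in the denominator: x = √(2.1 × 10^-5 × 1.18) = 4.98 × 10^-3 M
(x/C₀ = 0.42% < 5%, so the approximation holds.)
pH = −log[H+] = −log(4.98 × 10^-3) = 2.30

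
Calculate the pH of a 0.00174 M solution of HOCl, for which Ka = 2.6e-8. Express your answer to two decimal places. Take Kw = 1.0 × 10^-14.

pH = 5.17

HOCl ⇌ OCl- + H+
Ka = x²/(0.00174 − x) = 2.6 × 10^-8
Assume x ≪ 0.00174: x ≈ √(2.6 × 10^-8 × 0.00174) = 6.73 × 10^-6 M
(x/C₀ = 0.39% < 5%, so the approximation holds.)
pH = −log(6.73 × 10^-6) = 5.17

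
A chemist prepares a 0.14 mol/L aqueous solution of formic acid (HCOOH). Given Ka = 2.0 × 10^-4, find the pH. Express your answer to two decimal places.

HCOOH ⇌ HCOO- + H+
Ka = [H+]²/(0.14 − [H+]) = 2.0 × 10^-4
Assume [H+] ≪ 0.14: [H+] ≈ √(2.0 × 10^-4 × 0.14) = 5.29 × 10^-3 M
pH = −log(5.29 × 10^-3) = 2.28

pH = 2.28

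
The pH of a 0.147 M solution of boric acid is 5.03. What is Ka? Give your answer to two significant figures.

Ka = 5.9 × 10^-10

[H+] = 10^(-5.03) = 9.33 × 10^-6 M
At equilibrium [HA] = 0.147 − 9.33 × 10^-6 = 1.47 × 10^-1 M
Ka = [H+][A-]/[HA] = (9.33 × 10^-6)² / 1.47 × 10^-1 = 5.9 × 10^-10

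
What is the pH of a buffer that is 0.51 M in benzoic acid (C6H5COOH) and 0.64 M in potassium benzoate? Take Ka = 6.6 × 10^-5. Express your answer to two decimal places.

pKa = −log(6.6 × 10^-5) = 4.180
Henderson–Hasselbalch: pH = pKa + log([C6H5COO-]/[C6H5COOH]) = 4.180 + log(0.64/0.51)
pH = 4.180 + (+0.099) = 4.28

pH = 4.28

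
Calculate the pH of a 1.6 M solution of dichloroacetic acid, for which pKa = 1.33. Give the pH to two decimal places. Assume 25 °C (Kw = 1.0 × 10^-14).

Cl2CHCOOH ⇌ Cl2CHCOO- + H+
Ka = 10^(−1.33) = 4.68 × 10^-2
Let x = [H+] at equilibrium. Ka = x²/(1.6 − x).
Here C₀/Ka ≈ 34.2, so the small-x approximation fails. Use the quadratic:
x = [−0.0468 + √(0.0468² + 0.3)]/2 = 2.51 × 10^-1 M
pH = −log(2.51 × 10^-1) = 0.60

pH = 0.60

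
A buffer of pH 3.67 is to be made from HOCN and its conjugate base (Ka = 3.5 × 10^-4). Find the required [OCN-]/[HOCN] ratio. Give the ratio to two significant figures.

pKa = -log(3.5 × 10^-4) = 3.456
pH = pKa + log(r) ⇒ log(r) = 3.67 − 3.456 = +0.214
r = [OCN-]/[HOCN] = 10^(+0.214) = 1.64

ratio = 1.6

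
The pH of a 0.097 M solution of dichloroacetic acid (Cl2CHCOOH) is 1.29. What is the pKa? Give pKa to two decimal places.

pKa = 1.24

[H+] = 10^(-1.29) = 5.13 × 10^-2 M
At equilibrium [HA] = 0.097 − 5.13 × 10^-2 = 4.57 × 10^-2 M
Ka = [H+][A-]/[HA] = (5.13 × 10^-2)² / 4.57 × 10^-2 = 5.76 × 10^-2
pKa = -log(5.76 × 10^-2) = 1.24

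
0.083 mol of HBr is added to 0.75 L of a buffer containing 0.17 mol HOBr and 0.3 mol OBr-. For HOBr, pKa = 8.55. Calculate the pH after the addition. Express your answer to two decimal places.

Added H+ converts OBr- to HOBr: HOBr → 0.253 mol, OBr- → 0.217 mol.
pH = pKa + log([A⁻]/[HA]) = 8.55 + log(0.217/0.253) = 8.55 -0.067

pH = 8.48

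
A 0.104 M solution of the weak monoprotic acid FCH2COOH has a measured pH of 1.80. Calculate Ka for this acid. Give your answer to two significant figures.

[H+] = 10^(-1.80) = 1.58 × 10^-2 M
At equilibrium [HA] = 0.104 − 1.58 × 10^-2 = 8.82 × 10^-2 M
Ka = [H+][A-]/[HA] = (1.58 × 10^-2)² / 8.82 × 10^-2 = 2.8 × 10^-3

Ka = 2.8 × 10^-3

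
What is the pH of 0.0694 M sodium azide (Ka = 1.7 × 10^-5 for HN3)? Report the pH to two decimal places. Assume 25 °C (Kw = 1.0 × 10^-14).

N3- is the conjugate base of the weak acid HN3.
Kb = Kw/Ka = 1.0×10^-14 / 1.7 × 10^-5 = 5.88 × 10^-10
Kb = x²/(0.0694 − x) = 5.88 × 10^-10
Assume x ≪ 0.0694: x ≈ √(5.88 × 10^-10 × 0.0694) = 6.39 × 10^-6 M
pOH = −log(6.39 × 10^-6) = 5.19; pH = 14.00 − 5.19 = 8.81

pH = 8.81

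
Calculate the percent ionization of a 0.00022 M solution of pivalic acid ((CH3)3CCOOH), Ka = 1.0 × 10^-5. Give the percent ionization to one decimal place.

(CH3)3CCOOH ⇌ (CH3)3CCOO- + H+; let x = [H+] at equilibrium.
Ka = x²/(C₀ − x); solving the quadratic gives x = 4.22 × 10^-5 M.
Fraction ionized = 4.22 × 10^-5 / 0.00022 = 0.1918 → 19.2%

19.2%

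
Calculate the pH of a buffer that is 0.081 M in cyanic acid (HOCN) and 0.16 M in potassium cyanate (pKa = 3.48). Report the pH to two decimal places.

pH = 3.78

Henderson–Hasselbalch: pH = pKa + log([OCN-]/[HOCN]) = 3.48 + log(0.16/0.081)
pH = 3.48 + (+0.296) = 3.78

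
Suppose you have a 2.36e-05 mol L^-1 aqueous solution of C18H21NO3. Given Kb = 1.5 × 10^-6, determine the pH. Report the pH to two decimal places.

pH = 8.72

C18H21NO3 + H2O ⇌ C18H22NO3+ + OH-
Kb = [OH-]²/(2.36e-05 − [OH-]) = 1.5 × 10^-6
Here C₀/Kb ≈ 15.7, so the small-[OH-] approximation fails. Use the quadratic:
[OH-] = [−1.5e-06 + √(1.5e-06² + 1.42e-10)]/2 = 5.25 × 10^-6 M
pOH = 5.28, so pH = 14.00 − pOH = 8.72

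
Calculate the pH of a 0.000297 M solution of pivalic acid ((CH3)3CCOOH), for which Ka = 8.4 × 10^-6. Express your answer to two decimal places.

(CH3)3CCOOH ⇌ (CH3)3CCOO- + H+
From the ICE table, Ka = [H+]²/(0.000297 − [H+]) = 8.4 × 10^-6.
Here C₀/Ka ≈ 35.4, so the small-[H+] approximation fails. Use the quadratic:
[H+] = [−8.4e-06 + √(8.4e-06² + 9.98e-09)]/2 = 4.59 × 10^-5 M
pH = −log[H+] = −log(4.59 × 10^-5) = 4.34

pH = 4.34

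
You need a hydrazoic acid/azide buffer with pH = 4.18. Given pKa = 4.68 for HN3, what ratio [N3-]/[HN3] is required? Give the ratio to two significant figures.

ratio = 0.32

pH = pKa + log(r) ⇒ log(r) = 4.18 − 4.68 = -0.50
r = [N3-]/[HN3] = 10^(-0.50) = 0.316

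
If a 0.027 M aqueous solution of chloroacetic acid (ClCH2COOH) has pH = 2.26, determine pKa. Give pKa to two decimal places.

pKa = 2.85

[H+] = 10^(-2.26) = 5.50 × 10^-3 M
At equilibrium [HA] = 0.027 − 5.50 × 10^-3 = 2.15 × 10^-2 M
Ka = [H+][A-]/[HA] = (5.50 × 10^-3)² / 2.15 × 10^-2 = 1.41 × 10^-3
pKa = -log(1.41 × 10^-3) = 2.85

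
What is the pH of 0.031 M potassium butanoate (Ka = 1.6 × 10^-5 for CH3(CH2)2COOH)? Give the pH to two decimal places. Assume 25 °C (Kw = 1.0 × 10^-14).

CH3(CH2)2COO- is the conjugate base of the weak acid CH3(CH2)2COOH.
Kb = Kw/Ka = 1.0×10^-14 / 1.6 × 10^-5 = 6.25 × 10^-10
Kb = [OH-]²/(0.031 − [OH-]) = 6.25 × 10^-10
Neglecting [OH-] in the denominator: [OH-] = √(6.25 × 10^-10 × 0.031) = 4.40 × 10^-6 M
pOH = −log(4.40 × 10^-6) = 5.36; pH = 14.00 − 5.36 = 8.64

pH = 8.64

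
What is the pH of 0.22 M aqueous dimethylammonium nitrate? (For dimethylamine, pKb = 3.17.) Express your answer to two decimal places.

(CH3)2NH2+ is the conjugate acid of the weak base (CH3)2NH.
Kb = 10^(−3.17) = 6.76 × 10^-4
Ka = Kw/Kb = 1.0×10^-14 / 6.76 × 10^-4 = 1.48 × 10^-11
Ka = x²/(0.22 − x) = 1.48 × 10^-11
Neglecting x in the denominator: x = √(1.48 × 10^-11 × 0.22) = 1.80 × 10^-6 M
pH = −log[H+] = −log(1.80 × 10^-6) = 5.74

pH = 5.74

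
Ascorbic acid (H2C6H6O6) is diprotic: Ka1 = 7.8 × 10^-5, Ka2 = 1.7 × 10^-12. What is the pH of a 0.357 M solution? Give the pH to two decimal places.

Ka1 ≫ Ka2, so treat the first dissociation as the only significant source of H+.
Ka1 = x²/(0.357 − x) = 7.8 × 10^-5
x ≈ √(7.8 × 10^-5 × 0.357) = 5.28 × 10^-3 M
pH = −log(5.28 × 10^-3) = 2.28

pH = 2.28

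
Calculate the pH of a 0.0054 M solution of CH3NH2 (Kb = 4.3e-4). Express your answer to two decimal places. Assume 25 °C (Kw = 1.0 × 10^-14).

pH = 11.12

CH3NH2 + H2O ⇌ CH3NH3+ + OH-
Kb = [OH-]²/(0.0054 − [OH-]) = 4.3 × 10^-4
Here C₀/Kb ≈ 12.6, so the small-[OH-] approximation fails. Use the quadratic:
[OH-] = [−0.00043 + √(0.00043² + 9.29e-06)]/2 = 1.32 × 10^-3 M
pOH = 2.88, so pH = 14.00 − pOH = 11.12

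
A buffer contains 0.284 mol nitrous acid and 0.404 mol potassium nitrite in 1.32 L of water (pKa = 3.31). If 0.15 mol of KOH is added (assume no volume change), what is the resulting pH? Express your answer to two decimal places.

pH = 3.93

OH- converts HNO2 to NO2-: HNO2 → 0.134 mol, NO2- → 0.554 mol.
Henderson–Hasselbalch with mole ratio 0.554/0.134: pH = 3.31 + (+0.616)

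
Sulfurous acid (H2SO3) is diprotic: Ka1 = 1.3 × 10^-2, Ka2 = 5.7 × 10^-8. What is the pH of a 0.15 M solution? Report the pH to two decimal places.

pH = 1.42

Ka1 ≫ Ka2, so treat the first dissociation as the only significant source of H+.
Ka1 = x²/(0.15 − x) = 1.3 × 10^-2
Solving the quadratic: x = (−Ka1 + √(Ka1² + 4·Ka1·C₀))/2 = 3.81 × 10^-2 M
pH = −log(3.81 × 10^-2) = 1.42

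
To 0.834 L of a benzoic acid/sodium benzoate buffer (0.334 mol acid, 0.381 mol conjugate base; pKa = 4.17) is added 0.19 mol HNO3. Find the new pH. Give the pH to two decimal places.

After neutralization: n(C6H5COOH) = 0.524 mol, n(C6H5COO-) = 0.191 mol.
pH = pKa + log([A⁻]/[HA]) = 4.17 + log(0.191/0.524) = 4.17 -0.438

pH = 3.73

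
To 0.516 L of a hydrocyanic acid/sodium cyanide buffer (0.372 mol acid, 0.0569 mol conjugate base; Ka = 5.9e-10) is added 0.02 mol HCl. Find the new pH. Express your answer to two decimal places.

After neutralization: n(HCN) = 0.392 mol, n(CN-) = 0.0369 mol.
pKa = −log(5.9 × 10^-10) = 9.229
pH = pKa + log(n_CN-/n_HCN) = 9.229 + log(0.0369/0.392) = 9.229 + (-1.026)

pH = 8.20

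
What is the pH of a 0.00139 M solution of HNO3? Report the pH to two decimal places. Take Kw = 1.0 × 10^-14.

HNO3 is a strong acid and dissociates completely, so [H+] = 0.00139 M.
pH = -log(0.00139) = 2.86

pH = 2.86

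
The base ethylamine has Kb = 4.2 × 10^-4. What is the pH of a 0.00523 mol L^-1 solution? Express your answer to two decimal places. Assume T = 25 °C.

pH = 11.11

C2H5NH2 + H2O ⇌ C2H5NH3+ + OH-
From the ICE table, Kb = [OH-]²/(0.00523 − [OH-]) = 4.2 × 10^-4.
Here C₀/Kb ≈ 12.5, so the small-[OH-] approximation fails. Use the quadratic:
[OH-] = [−0.00042 + √(0.00042² + 8.79e-06)]/2 = 1.29 × 10^-3 M
pOH = −log(1.29 × 10^-3) = 2.89; pH = 14.00 − 2.89 = 11.11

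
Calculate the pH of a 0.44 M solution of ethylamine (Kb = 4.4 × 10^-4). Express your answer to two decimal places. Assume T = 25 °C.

pH = 12.14

C2H5NH2 + H2O ⇌ C2H5NH3+ + OH-
Let x = [OH-] at equilibrium. Kb = x²/(0.44 − x).
Since Kb ≪ C₀, x ≈ √(Kb·C₀) = 1.39 × 10^-2 M.
(x/C₀ = 3.2% < 5%, so the approximation holds.)
pOH = −log(1.39 × 10^-2) = 1.86; pH = 14.00 − 1.86 = 12.14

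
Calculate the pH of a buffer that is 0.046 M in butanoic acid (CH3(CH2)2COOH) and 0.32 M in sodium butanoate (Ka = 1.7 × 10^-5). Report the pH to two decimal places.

pKa = −log(1.7 × 10^-5) = 4.770
Henderson–Hasselbalch: pH = pKa + log([CH3(CH2)2COO-]/[CH3(CH2)2COOH]) = 4.770 + log(0.32/0.046)
pH = 4.770 + (+0.842) = 5.61

pH = 5.61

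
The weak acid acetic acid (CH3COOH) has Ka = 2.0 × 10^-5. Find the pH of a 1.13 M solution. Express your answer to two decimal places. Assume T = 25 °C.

CH3COOH ⇌ CH3COO- + H+
Ka = x²/(1.13 − x) = 2.0 × 10^-5
Neglecting x in the denominator: x = √(2.0 × 10^-5 × 1.13) = 4.75 × 10^-3 M
Check: 0.42% ionized — well under 5%, approximation valid.
pH = −log(4.75 × 10^-3) = 2.32

pH = 2.32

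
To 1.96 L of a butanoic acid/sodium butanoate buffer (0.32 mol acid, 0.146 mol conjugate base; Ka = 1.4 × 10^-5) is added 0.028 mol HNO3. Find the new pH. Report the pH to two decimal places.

pH = 4.38

After neutralization: n(CH3(CH2)2COOH) = 0.348 mol, n(CH3(CH2)2COO-) = 0.118 mol.
pKa = −log(1.4 × 10^-5) = 4.854
pH = pKa + log(n_CH3(CH2)2COO-/n_CH3(CH2)2COOH) = 4.854 + log(0.118/0.348) = 4.854 + (-0.470)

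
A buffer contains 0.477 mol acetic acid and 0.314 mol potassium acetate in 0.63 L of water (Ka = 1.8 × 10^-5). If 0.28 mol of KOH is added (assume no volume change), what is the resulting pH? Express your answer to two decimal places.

OH- converts CH3COOH to CH3COO-: CH3COOH → 0.197 mol, CH3COO- → 0.594 mol.
pKa = −log(1.8 × 10^-5) = 4.745
pH = pKa + log(n_CH3COO-/n_CH3COOH) = 4.745 + log(0.594/0.197) = 4.745 + (+0.479)

pH = 5.22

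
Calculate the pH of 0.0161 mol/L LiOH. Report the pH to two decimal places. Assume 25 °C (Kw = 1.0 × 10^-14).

LiOH is a strong base; [OH-] = 0.0161 M.
pOH = -log(0.0161) = 1.79
pH = 14.00 - 1.79 = 12.21

pH = 12.21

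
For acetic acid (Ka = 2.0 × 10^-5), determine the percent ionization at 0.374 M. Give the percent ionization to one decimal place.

CH3COOH ⇌ CH3COO- + H+; let x = [H+] at equilibrium.
x ≈ √(Ka·C₀) = √(2.0 × 10^-5 × 0.374) = 2.73 × 10^-3 M
Fraction ionized = 2.73 × 10^-3 / 0.374 = 0.0073 → 0.7%

0.7%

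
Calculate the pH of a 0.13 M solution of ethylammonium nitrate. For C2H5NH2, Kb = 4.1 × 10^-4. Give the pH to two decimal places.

C2H5NH3+ is the conjugate acid of the weak base C2H5NH2.
Ka = Kw/Kb = 1.0×10^-14 / 4.1 × 10^-4 = 2.44 × 10^-11
Ka = x²/(0.13 − x) = 2.44 × 10^-11
Since Ka ≪ C₀, x ≈ √(Ka·C₀) = 1.78 × 10^-6 M.
Check: 0.0014% ionized — well under 5%, approximation valid.
pH = −log[H+] = −log(1.78 × 10^-6) = 5.75

pH = 5.75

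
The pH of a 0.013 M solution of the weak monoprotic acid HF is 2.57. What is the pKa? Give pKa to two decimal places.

pKa = 3.15

[H+] = 10^(-2.57) = 2.69 × 10^-3 M
At equilibrium [HA] = 0.013 − 2.69 × 10^-3 = 1.03 × 10^-2 M
Ka = [H+][A-]/[HA] = (2.69 × 10^-3)² / 1.03 × 10^-2 = 7.03 × 10^-4
pKa = -log(7.03 × 10^-4) = 3.15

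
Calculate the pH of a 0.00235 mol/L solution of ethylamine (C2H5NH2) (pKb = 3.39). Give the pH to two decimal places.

C2H5NH2 + H2O ⇌ C2H5NH3+ + OH-
Kb = 10^(−3.39) = 4.07 × 10^-4
Kb = [OH-]²/(0.00235 − [OH-]) = 4.07 × 10^-4
[OH-] is not negligible relative to C₀; solve [OH-]² + 0.000407·[OH-] − 9.56e-07 = 0.
[OH-] = (−Kb + √(Kb² + 4·Kb·C₀))/2 = 7.95 × 10^-4 M
pOH = 3.10, so pH = 14.00 − pOH = 10.90

pH = 10.90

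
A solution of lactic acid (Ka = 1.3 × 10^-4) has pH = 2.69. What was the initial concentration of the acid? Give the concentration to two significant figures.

C₀ = 3.4 × 10^-2 M

[H+] = 10^(-2.69) = 2.04 × 10^-3 M = x
Ka = x²/(C₀ − x) ⇒ C₀ = x + x²/Ka
C₀ = 2.04 × 10^-3 + (2.04 × 10^-3)²/(1.3 × 10^-4) = 3.41 × 10^-2 M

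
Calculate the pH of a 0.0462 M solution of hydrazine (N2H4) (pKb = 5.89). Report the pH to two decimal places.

N2H4 + H2O ⇌ N2H5+ + OH-
Kb = 10^(−5.89) = 1.29 × 10^-6
Kb = [OH-]²/(0.0462 − [OH-]) = 1.29 × 10^-6
Assume [OH-] ≪ 0.0462: [OH-] ≈ √(1.29 × 10^-6 × 0.0462) = 2.44 × 10^-4 M
pOH = 3.61, so pH = 14.00 − pOH = 10.39

pH = 10.39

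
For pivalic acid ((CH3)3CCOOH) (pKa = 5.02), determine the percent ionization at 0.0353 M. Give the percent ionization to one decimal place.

1.6%

(CH3)3CCOOH ⇌ (CH3)3CCOO- + H+; let x = [H+] at equilibrium.
Ka = 10^(−5.02) = 9.55 × 10^-6
x ≈ √(Ka·C₀) = √(9.55 × 10^-6 × 0.0353) = 5.81 × 10^-4 M
% ionization = x/C₀ × 100% = 5.81 × 10^-4/0.0353 × 100% = 1.6%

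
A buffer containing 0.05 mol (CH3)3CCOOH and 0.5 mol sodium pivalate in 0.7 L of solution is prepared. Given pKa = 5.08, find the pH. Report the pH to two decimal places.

pH = 6.08

pH = pKa + log([A⁻]/[HA]) = 5.08 + log(0.5/0.05)
pH = 5.08 + (+1.000) = 6.08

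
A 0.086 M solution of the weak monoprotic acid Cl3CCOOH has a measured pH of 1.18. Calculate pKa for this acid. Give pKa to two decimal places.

pKa = 0.66

[H+] = 10^(-1.18) = 6.61 × 10^-2 M
At equilibrium [HA] = 0.086 − 6.61 × 10^-2 = 1.99 × 10^-2 M
Ka = [H+][A-]/[HA] = (6.61 × 10^-2)² / 1.99 × 10^-2 = 2.20 × 10^-1
pKa = -log(2.20 × 10^-1) = 0.66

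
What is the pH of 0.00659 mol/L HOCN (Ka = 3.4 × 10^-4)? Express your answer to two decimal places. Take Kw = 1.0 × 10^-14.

HOCN ⇌ OCN- + H+
Ka = [H+]²/(0.00659 − [H+]) = 3.4 × 10^-4
[H+] is not negligible relative to C₀; solve [H+]² + 0.00034·[H+] − 2.24e-06 = 0.
[H+] = [−0.00034 + √(0.00034² + 8.96e-06)]/2 = 1.34 × 10^-3 M
pH = −log(1.34 × 10^-3) = 2.87

pH = 2.87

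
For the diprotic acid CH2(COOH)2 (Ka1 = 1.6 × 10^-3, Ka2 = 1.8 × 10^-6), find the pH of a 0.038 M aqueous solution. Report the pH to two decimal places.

Ka1 ≫ Ka2, so treat the first dissociation as the only significant source of H+.
Ka1 = x²/(0.038 − x) = 1.6 × 10^-3
Solving the quadratic: x = (−Ka1 + √(Ka1² + 4·Ka1·C₀))/2 = 7.04 × 10^-3 M
pH = −log(7.04 × 10^-3) = 2.15

pH = 2.15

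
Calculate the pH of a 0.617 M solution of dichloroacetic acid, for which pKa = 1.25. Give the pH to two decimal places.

pH = 0.80

Cl2CHCOOH ⇌ Cl2CHCOO- + H+
Ka = 10^(−1.25) = 5.62 × 10^-2
From the ICE table, Ka = [H+]²/(0.617 − [H+]) = 5.62 × 10^-2.
[H+] is not negligible relative to C₀; solve [H+]² + 0.0562·[H+] − 0.0347 = 0.
[H+] = (−Ka + √(Ka² + 4·Ka·C₀))/2 = 1.60 × 10^-1 M
pH = −log[H+] = −log(1.60 × 10^-1) = 0.80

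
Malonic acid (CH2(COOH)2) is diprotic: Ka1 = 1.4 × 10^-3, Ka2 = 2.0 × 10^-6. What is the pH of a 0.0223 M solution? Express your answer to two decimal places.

Since Ka1 ≫ Ka2, the first ionization dominates [H+].
Ka1 = x²/(0.0223 − x) = 1.4 × 10^-3
Solving the quadratic: x = (−Ka1 + √(Ka1² + 4·Ka1·C₀))/2 = 4.93 × 10^-3 M
pH = −log(4.93 × 10^-3) = 2.31

pH = 2.31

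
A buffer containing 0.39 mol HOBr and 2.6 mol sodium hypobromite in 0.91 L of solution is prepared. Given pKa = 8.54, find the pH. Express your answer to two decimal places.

pH = pKa + log([A⁻]/[HA]) = 8.54 + log(2.6/0.39)
pH = 8.54 + (+0.824) = 9.36

pH = 9.36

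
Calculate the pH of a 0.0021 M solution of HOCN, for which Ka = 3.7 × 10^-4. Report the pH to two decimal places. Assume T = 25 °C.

pH = 3.15

HOCN ⇌ OCN- + H+
From the ICE table, Ka = [H+]²/(0.0021 − [H+]) = 3.7 × 10^-4.
The 5% rule fails; solving [H+]² + Ka·[H+] − Ka·C₀ = 0 exactly:
[H+] = [−0.00037 + √(0.00037² + 3.11e-06)]/2 = 7.16 × 10^-4 M
pH = −log[H+] = −log(7.16 × 10^-4) = 3.15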